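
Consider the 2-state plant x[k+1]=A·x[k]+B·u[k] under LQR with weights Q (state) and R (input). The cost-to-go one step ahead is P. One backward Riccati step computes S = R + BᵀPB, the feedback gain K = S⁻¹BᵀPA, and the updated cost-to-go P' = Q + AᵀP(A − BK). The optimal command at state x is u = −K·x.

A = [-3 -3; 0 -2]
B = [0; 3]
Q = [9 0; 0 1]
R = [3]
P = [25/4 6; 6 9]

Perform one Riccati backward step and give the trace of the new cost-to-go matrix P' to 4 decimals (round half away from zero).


BᵀP = [18.0000 27.0000]
S = R + BᵀPB = [3] + [81.0000] = [84.0000]
BᵀPA = [-54.0000 -108.0000]
K = S⁻¹·BᵀPA = [-0.6429 -1.2857]
A−BK = [-3.0000 -3.0000; 1.9286 1.8571]
AᵀP(A−BK) = [21.5357 22.8214; 22.8214 25.3929]
P' = Q + AᵀP(A−BK) = [30.5357 22.8214; 22.8214 26.3929]
tr(P') = 56.9286

56.9286


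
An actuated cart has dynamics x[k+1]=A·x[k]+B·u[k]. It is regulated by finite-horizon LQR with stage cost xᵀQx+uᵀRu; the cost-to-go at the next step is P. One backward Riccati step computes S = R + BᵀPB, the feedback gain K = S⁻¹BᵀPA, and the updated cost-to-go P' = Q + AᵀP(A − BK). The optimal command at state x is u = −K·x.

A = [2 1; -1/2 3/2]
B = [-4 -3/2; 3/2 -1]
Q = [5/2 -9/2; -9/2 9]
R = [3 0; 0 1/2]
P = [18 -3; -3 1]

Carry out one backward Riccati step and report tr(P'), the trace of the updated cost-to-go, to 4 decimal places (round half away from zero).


BᵀP = [-76.5000 13.5000; -24.0000 3.5000]
S = R + BᵀPB = [3 0; 0 1/2] + [326.2500 101.2500; 101.2500 32.5000] = [329.2500 101.2500; 101.2500 33.0000]
BᵀPA = [-159.7500 -56.2500; -49.7500 -18.7500]
K = S⁻¹·BᵀPA = [-0.3822 0.0687; -0.3349 -0.7791]
A−BK = [-0.0312 0.1063; -0.2615 0.6178]
AᵀP(A−BK) = [0.5313 -0.0284; -0.0284 0.5087]
P' = Q + AᵀP(A−BK) = [3.0313 -4.5284; -4.5284 9.5087]
tr(P') = 12.5400

12.5400


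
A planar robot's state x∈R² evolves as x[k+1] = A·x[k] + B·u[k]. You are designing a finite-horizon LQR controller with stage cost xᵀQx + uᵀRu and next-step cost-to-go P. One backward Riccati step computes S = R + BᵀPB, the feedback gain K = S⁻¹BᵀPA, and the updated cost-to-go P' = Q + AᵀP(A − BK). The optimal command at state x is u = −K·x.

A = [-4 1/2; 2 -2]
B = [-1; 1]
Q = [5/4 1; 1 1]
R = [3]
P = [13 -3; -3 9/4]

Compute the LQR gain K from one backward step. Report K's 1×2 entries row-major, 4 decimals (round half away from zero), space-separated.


BᵀP = [-16.0000 5.2500]
S = R + BᵀPB = [3] + [21.2500] = [24.2500]
BᵀPA = [74.5000 -18.5000]
K = S⁻¹·BᵀPA = [3.0722 -0.7629]
A−BK = [-0.9278 -0.2629; -1.0722 -1.2371]
AᵀP(A−BK) = [36.1237 -5.1649; -5.1649 4.1366]
P' = Q + AᵀP(A−BK) = [37.3737 -4.1649; -4.1649 5.1366]
tr(P') = 42.5103

3.0722 -0.7629


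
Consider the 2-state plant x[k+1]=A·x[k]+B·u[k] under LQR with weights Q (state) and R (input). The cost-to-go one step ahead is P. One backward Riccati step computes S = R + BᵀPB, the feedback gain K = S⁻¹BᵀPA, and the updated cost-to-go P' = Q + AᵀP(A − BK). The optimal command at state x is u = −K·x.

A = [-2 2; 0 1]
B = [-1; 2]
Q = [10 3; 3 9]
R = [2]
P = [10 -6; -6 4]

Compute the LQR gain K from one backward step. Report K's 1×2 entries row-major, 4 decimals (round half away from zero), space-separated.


BᵀP = [-22.0000 14.0000]
S = R + BᵀPB = [2] + [50.0000] = [52.0000]
BᵀPA = [44.0000 -30.0000]
K = S⁻¹·BᵀPA = [0.8462 -0.5769]
A−BK = [-1.1538 1.4231; -1.6923 2.1538]
AᵀP(A−BK) = [2.7692 -2.6154; -2.6154 2.6923]
P' = Q + AᵀP(A−BK) = [12.7692 0.3846; 0.3846 11.6923]
tr(P') = 24.4615

0.8462 -0.5769


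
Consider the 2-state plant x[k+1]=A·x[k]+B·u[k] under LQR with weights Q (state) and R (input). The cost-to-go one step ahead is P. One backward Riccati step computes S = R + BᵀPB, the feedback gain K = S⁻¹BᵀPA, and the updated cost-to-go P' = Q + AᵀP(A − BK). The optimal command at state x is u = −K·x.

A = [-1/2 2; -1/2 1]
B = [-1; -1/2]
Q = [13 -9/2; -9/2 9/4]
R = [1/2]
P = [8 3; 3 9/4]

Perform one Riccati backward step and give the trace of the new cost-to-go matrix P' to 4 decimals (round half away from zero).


17.3821

BᵀP = [-9.5000 -4.1250]
S = R + BᵀPB = [1/2] + [11.5625] = [12.0625]
BᵀPA = [6.8125 -23.1250]
K = S⁻¹·BᵀPA = [0.5648 -1.9171]
A−BK = [0.0648 0.0829; -0.2176 0.0415]
AᵀP(A−BK) = [0.2150 -0.5648; -0.5648 1.9171]
P' = Q + AᵀP(A−BK) = [13.2150 -5.0648; -5.0648 4.1671]
tr(P') = 17.3821


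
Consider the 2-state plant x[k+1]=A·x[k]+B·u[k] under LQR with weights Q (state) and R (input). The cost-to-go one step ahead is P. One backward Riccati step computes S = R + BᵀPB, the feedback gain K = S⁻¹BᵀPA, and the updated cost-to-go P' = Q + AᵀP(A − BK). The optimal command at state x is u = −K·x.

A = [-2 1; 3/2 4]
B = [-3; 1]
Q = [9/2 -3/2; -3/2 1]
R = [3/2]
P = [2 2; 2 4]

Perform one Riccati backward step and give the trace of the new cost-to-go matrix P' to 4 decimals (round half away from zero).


BᵀP = [-4.0000 -2.0000]
S = R + BᵀPB = [3/2] + [10.0000] = [11.5000]
BᵀPA = [5.0000 -12.0000]
K = S⁻¹·BᵀPA = [0.4348 -1.0435]
A−BK = [-0.6957 -2.1304; 1.0652 5.0435]
AᵀP(A−BK) = [2.8261 12.2174; 12.2174 69.4783]
P' = Q + AᵀP(A−BK) = [7.3261 10.7174; 10.7174 70.4783]
tr(P') = 77.8043

77.8043


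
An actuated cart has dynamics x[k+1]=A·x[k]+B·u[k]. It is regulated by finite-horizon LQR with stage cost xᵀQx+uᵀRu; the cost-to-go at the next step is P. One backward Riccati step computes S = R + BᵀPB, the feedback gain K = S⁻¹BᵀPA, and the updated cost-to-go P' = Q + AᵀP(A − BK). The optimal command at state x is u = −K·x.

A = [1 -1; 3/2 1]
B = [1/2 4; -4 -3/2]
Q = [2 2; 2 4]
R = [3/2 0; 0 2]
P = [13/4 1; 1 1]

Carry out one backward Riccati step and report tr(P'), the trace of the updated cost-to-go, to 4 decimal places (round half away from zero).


BᵀP = [-2.3750 -3.5000; 11.5000 2.5000]
S = R + BᵀPB = [3/2 0; 0 2] + [12.8125 -4.2500; -4.2500 42.2500] = [14.3125 -4.2500; -4.2500 44.2500]
BᵀPA = [-7.6250 -1.1250; 15.2500 -9.0000]
K = S⁻¹·BᵀPA = [-0.4431 -0.1431; 0.3021 -0.2171]
A−BK = [0.0132 -0.0599; 0.1809 0.1020]
AᵀP(A−BK) = [0.5150 -0.0297; -0.0297 0.1349]
P' = Q + AᵀP(A−BK) = [2.5150 1.9703; 1.9703 4.1349]
tr(P') = 6.6499

6.6499


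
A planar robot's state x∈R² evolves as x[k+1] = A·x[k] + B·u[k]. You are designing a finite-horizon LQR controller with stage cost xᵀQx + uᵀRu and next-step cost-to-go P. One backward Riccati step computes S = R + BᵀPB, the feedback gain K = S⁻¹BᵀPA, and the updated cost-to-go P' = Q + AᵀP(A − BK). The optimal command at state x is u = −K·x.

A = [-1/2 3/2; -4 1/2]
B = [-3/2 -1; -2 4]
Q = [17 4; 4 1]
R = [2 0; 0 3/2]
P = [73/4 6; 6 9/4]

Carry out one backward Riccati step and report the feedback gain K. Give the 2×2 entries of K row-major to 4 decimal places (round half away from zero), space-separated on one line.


BᵀP = [-39.3750 -13.5000; 5.7500 3.0000]
S = R + BᵀPB = [2 0; 0 3/2] + [86.0625 -14.6250; -14.6250 6.2500] = [88.0625 -14.6250; -14.6250 7.7500]
BᵀPA = [73.6875 -65.8125; -14.8750 10.1250]
K = S⁻¹·BᵀPA = [0.7545 -0.7725; -0.4956 -0.1513]
A−BK = [0.1360 0.1901; -0.5086 -0.4399]
AᵀP(A−BK) = [1.5963 -1.0169; -1.0169 1.3191]
P' = Q + AᵀP(A−BK) = [18.5963 2.9831; 2.9831 2.3191]
tr(P') = 20.9154

0.7545 -0.7725 -0.4956 -0.1513


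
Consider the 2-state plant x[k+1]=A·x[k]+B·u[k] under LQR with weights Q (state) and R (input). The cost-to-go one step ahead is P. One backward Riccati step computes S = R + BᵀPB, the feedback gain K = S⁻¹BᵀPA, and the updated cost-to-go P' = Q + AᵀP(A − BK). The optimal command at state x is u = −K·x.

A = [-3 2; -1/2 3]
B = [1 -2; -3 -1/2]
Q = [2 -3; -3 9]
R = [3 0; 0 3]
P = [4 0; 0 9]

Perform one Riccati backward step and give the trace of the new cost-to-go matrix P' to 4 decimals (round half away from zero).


BᵀP = [4.0000 -27.0000; -8.0000 -4.5000]
S = R + BᵀPB = [3 0; 0 3] + [85.0000 5.5000; 5.5000 18.2500] = [88.0000 5.5000; 5.5000 21.2500]
BᵀPA = [1.5000 -73.0000; 26.2500 -29.5000]
K = S⁻¹·BᵀPA = [-0.0611 -0.7550; 1.2511 -1.1928]
A−BK = [-0.4366 0.3693; -0.0579 0.1386]
AᵀP(A−BK) = [5.4998 -5.0558; -5.0558 6.6971]
P' = Q + AᵀP(A−BK) = [7.4998 -8.0558; -8.0558 15.6971]
tr(P') = 23.1969

23.1969


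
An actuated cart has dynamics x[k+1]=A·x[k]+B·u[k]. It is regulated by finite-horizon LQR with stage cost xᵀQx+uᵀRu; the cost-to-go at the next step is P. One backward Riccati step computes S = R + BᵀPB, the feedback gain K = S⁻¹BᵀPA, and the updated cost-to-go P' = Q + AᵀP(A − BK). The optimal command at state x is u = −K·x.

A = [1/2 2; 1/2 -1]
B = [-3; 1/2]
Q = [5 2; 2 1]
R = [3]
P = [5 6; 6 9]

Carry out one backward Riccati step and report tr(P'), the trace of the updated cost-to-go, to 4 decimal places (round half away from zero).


BᵀP = [-12.0000 -13.5000]
S = R + BᵀPB = [3] + [29.2500] = [32.2500]
BᵀPA = [-12.7500 -10.5000]
K = S⁻¹·BᵀPA = [-0.3953 -0.3256]
A−BK = [-0.6860 1.0233; 0.6977 -0.8372]
AᵀP(A−BK) = [1.4593 -0.6512; -0.6512 1.5814]
P' = Q + AᵀP(A−BK) = [6.4593 1.3488; 1.3488 2.5814]
tr(P') = 9.0407

9.0407


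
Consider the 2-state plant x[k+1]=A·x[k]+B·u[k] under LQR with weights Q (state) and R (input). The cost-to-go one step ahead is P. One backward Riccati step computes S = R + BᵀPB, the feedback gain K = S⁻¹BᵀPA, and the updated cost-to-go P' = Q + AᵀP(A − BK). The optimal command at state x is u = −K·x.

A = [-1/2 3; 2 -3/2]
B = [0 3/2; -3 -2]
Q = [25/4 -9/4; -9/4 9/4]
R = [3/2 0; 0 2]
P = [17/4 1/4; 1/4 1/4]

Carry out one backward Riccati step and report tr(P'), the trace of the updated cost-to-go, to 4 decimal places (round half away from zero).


BᵀP = [-0.7500 -0.7500; 5.8750 -0.1250]
S = R + BᵀPB = [3/2 0; 0 2] + [2.2500 0.3750; 0.3750 9.0625] = [3.7500 0.3750; 0.3750 11.0625]
BᵀPA = [-1.1250 -1.1250; -3.1875 17.8125]
K = S⁻¹·BᵀPA = [-0.2721 -0.4626; -0.2789 1.6259]
A−BK = [-0.0816 0.5612; 0.6259 0.3639]
AᵀP(A−BK) = [0.3673 -0.7755; -0.7755 7.0816]
P' = Q + AᵀP(A−BK) = [6.6173 -3.0255; -3.0255 9.3316]
tr(P') = 15.9490

15.9490


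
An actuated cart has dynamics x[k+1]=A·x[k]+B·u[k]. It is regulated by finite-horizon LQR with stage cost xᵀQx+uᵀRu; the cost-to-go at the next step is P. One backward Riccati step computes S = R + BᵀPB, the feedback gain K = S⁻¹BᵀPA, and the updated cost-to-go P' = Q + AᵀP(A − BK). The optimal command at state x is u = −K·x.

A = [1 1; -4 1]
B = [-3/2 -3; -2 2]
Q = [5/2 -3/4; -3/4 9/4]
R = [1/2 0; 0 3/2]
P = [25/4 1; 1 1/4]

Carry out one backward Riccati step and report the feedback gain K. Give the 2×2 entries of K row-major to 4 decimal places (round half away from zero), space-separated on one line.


BᵀP = [-11.3750 -2.0000; -16.7500 -2.5000]
S = R + BᵀPB = [1/2 0; 0 3/2] + [21.0625 30.1250; 30.1250 45.2500] = [21.5625 30.1250; 30.1250 46.7500]
BᵀPA = [-3.3750 -13.3750; -6.7500 -19.2500]
K = S⁻¹·BᵀPA = [0.4532 -0.4514; -0.4364 -0.1209]
A−BK = [0.3705 -0.0398; -2.2207 0.3391]
AᵀP(A−BK) = [0.8337 -0.0895; -0.0895 0.1355]
P' = Q + AᵀP(A−BK) = [3.3337 -0.8395; -0.8395 2.3855]
tr(P') = 5.7191

0.4532 -0.4514 -0.4364 -0.1209


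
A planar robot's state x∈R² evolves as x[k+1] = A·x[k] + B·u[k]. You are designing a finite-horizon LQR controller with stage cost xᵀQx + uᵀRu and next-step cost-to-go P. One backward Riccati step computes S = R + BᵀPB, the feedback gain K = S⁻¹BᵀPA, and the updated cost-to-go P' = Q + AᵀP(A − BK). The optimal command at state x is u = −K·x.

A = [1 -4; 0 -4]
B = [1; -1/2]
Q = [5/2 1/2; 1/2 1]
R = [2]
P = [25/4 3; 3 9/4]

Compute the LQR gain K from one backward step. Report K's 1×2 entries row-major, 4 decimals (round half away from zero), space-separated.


BᵀP = [4.7500 1.8750]
S = R + BᵀPB = [2] + [3.8125] = [5.8125]
BᵀPA = [4.7500 -26.5000]
K = S⁻¹·BᵀPA = [0.8172 -4.5591]
A−BK = [0.1828 0.5591; 0.4086 -6.2796]
AᵀP(A−BK) = [2.3683 -15.3441; -15.3441 111.1828]
P' = Q + AᵀP(A−BK) = [4.8683 -14.8441; -14.8441 112.1828]
tr(P') = 117.0511

0.8172 -4.5591


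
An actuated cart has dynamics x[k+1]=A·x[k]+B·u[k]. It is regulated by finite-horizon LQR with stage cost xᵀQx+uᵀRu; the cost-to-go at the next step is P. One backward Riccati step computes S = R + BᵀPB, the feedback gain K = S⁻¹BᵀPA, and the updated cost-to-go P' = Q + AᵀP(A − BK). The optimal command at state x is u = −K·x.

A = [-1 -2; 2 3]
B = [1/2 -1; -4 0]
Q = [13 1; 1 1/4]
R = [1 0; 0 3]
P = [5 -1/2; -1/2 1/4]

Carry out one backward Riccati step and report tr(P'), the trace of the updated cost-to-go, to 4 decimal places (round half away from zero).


BᵀP = [4.5000 -1.2500; -5.0000 0.5000]
S = R + BᵀPB = [1 0; 0 3] + [7.2500 -4.5000; -4.5000 5.0000] = [8.2500 -4.5000; -4.5000 8.0000]
BᵀPA = [-7.0000 -12.7500; 6.0000 11.5000]
K = S⁻¹·BᵀPA = [-0.6339 -1.0984; 0.3934 0.8197]
A−BK = [-0.2896 -0.6311; -0.5355 -1.3934]
AᵀP(A−BK) = [1.2022 2.3934; 2.3934 4.8197]
P' = Q + AᵀP(A−BK) = [14.2022 3.3934; 3.3934 5.0697]
tr(P') = 19.2719

19.2719


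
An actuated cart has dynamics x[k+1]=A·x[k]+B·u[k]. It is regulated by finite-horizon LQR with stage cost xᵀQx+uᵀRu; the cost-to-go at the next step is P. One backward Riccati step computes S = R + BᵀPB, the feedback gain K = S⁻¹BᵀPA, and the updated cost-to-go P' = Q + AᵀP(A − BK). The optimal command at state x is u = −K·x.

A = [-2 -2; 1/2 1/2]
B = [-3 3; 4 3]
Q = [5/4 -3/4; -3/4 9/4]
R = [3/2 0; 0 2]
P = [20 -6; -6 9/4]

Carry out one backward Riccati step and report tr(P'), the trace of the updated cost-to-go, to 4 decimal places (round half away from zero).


BᵀP = [-84.0000 27.0000; 42.0000 -11.2500]
S = R + BᵀPB = [3/2 0; 0 2] + [360.0000 -171.0000; -171.0000 92.2500] = [361.5000 -171.0000; -171.0000 94.2500]
BᵀPA = [181.5000 181.5000; -89.6250 -89.6250]
K = S⁻¹·BᵀPA = [0.3686 0.3686; -0.2822 -0.2822]
A−BK = [-0.0477 -0.0477; -0.1279 -0.1279]
AᵀP(A−BK) = [0.3721 0.3721; 0.3721 0.3721]
P' = Q + AᵀP(A−BK) = [1.6221 -0.3779; -0.3779 2.6221]
tr(P') = 4.2443

4.2443


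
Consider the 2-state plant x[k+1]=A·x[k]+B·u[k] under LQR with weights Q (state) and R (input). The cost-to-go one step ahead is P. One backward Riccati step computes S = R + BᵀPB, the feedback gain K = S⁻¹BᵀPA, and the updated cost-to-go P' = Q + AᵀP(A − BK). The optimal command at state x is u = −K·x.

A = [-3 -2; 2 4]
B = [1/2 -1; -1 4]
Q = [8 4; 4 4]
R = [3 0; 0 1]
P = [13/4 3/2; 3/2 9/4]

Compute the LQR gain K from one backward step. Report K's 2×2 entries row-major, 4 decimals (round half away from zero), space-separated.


BᵀP = [0.1250 -1.5000; 2.7500 7.5000]
S = R + BᵀPB = [3 0; 0 1] + [1.5625 -6.1250; -6.1250 27.2500] = [4.5625 -6.1250; -6.1250 28.2500]
BᵀPA = [-3.3750 -6.2500; 6.7500 24.5000]
K = S⁻¹·BᵀPA = [-0.5910 -0.2900; 0.1108 0.8044]
A−BK = [-2.5937 -1.0506; 0.9658 0.4925]
AᵀP(A−BK) = [17.5075 7.0917; 7.0917 3.4802]
P' = Q + AᵀP(A−BK) = [25.5075 11.0917; 11.0917 7.4802]
tr(P') = 32.9877

-0.5910 -0.2900 0.1108 0.8044


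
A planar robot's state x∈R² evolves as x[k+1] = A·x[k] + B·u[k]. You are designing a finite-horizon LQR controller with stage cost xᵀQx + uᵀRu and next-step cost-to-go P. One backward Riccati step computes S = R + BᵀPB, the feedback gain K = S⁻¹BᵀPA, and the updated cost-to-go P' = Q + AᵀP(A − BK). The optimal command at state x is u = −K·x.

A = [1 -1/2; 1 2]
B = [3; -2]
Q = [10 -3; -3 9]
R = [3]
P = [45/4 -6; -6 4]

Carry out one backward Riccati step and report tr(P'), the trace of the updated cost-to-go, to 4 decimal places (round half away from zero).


21.8722

BᵀP = [45.7500 -26.0000]
S = R + BᵀPB = [3] + [189.2500] = [192.2500]
BᵀPA = [19.7500 -74.8750]
K = S⁻¹·BᵀPA = [0.1027 -0.3895]
A−BK = [0.6918 0.6684; 1.2055 1.2211]
AᵀP(A−BK) = [1.2211 1.0670; 1.0670 1.6512]
P' = Q + AᵀP(A−BK) = [11.2211 -1.9330; -1.9330 10.6512]
tr(P') = 21.8722


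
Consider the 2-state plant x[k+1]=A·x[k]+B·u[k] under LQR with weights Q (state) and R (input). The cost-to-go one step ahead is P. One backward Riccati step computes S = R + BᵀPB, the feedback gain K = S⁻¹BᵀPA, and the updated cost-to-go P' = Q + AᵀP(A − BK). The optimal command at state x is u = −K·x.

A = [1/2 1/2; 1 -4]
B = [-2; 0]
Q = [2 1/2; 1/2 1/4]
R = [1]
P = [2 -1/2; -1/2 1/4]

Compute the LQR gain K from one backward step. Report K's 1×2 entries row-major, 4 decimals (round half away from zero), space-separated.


BᵀP = [-4.0000 1.0000]
S = R + BᵀPB = [1] + [8.0000] = [9.0000]
BᵀPA = [-1.0000 -6.0000]
K = S⁻¹·BᵀPA = [-0.1111 -0.6667]
A−BK = [0.2778 -0.8333; 1.0000 -4.0000]
AᵀP(A−BK) = [0.1389 -0.4167; -0.4167 2.5000]
P' = Q + AᵀP(A−BK) = [2.1389 0.0833; 0.0833 2.7500]
tr(P') = 4.8889

-0.1111 -0.6667


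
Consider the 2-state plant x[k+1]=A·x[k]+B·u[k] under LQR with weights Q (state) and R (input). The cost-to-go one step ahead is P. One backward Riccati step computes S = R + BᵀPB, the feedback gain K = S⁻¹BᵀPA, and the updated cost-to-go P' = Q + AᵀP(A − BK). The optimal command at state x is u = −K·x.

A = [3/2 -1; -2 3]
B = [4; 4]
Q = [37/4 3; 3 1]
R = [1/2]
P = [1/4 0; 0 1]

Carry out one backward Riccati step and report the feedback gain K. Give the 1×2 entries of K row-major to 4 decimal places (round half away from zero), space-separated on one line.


-0.3171 0.5366

BᵀP = [1.0000 4.0000]
S = R + BᵀPB = [1/2] + [20.0000] = [20.5000]
BᵀPA = [-6.5000 11.0000]
K = S⁻¹·BᵀPA = [-0.3171 0.5366]
A−BK = [2.7683 -3.1463; -0.7317 0.8537]
AᵀP(A−BK) = [2.5015 -2.8872; -2.8872 3.3476]
P' = Q + AᵀP(A−BK) = [11.7515 0.1128; 0.1128 4.3476]
tr(P') = 16.0991


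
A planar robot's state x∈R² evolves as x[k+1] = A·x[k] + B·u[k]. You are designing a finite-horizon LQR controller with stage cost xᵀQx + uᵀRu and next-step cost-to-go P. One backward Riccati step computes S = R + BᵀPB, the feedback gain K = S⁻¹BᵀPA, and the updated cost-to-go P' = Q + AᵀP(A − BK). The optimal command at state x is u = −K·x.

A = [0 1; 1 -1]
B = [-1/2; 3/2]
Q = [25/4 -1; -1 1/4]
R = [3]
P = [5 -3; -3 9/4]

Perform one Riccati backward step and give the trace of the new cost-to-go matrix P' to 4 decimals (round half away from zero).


BᵀP = [-7.0000 4.8750]
S = R + BᵀPB = [3] + [10.8125] = [13.8125]
BᵀPA = [4.8750 -11.8750]
K = S⁻¹·BᵀPA = [0.3529 -0.8597]
A−BK = [0.1765 0.5701; 0.4706 0.2896]
AᵀP(A−BK) = [0.5294 -1.0588; -1.0588 3.0407]
P' = Q + AᵀP(A−BK) = [6.7794 -2.0588; -2.0588 3.2907]
tr(P') = 10.0701

10.0701


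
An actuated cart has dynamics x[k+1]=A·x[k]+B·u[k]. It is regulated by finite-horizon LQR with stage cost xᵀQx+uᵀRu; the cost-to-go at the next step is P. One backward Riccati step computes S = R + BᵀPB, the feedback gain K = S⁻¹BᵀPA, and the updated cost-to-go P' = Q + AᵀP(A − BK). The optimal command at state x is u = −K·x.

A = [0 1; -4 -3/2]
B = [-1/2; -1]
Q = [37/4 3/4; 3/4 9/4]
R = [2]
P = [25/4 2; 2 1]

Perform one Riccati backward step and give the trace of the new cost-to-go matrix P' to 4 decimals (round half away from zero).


BᵀP = [-5.1250 -2.0000]
S = R + BᵀPB = [2] + [4.5625] = [6.5625]
BᵀPA = [8.0000 -2.1250]
K = S⁻¹·BᵀPA = [1.2190 -0.3238]
A−BK = [0.6095 0.8381; -2.7810 -1.8238]
AᵀP(A−BK) = [6.2476 0.5905; 0.5905 1.8119]
P' = Q + AᵀP(A−BK) = [15.4976 1.3405; 1.3405 4.0619]
tr(P') = 19.5595

19.5595


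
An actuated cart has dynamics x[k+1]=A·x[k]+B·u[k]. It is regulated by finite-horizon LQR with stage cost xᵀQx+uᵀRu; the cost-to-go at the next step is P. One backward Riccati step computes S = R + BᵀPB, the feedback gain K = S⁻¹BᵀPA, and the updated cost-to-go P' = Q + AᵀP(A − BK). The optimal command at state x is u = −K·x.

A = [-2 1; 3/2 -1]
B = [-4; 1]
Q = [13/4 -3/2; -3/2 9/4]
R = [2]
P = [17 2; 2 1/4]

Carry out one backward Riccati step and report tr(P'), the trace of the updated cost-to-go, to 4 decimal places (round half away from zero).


6.0649

BᵀP = [-66.0000 -7.7500]
S = R + BᵀPB = [2] + [256.2500] = [258.2500]
BᵀPA = [120.3750 -58.2500]
K = S⁻¹·BᵀPA = [0.4661 -0.2256]
A−BK = [-0.1355 0.0978; 1.0339 -0.7744]
AᵀP(A−BK) = [0.4535 -0.2236; -0.2236 0.1113]
P' = Q + AᵀP(A−BK) = [3.7035 -1.7236; -1.7236 2.3613]
tr(P') = 6.0649


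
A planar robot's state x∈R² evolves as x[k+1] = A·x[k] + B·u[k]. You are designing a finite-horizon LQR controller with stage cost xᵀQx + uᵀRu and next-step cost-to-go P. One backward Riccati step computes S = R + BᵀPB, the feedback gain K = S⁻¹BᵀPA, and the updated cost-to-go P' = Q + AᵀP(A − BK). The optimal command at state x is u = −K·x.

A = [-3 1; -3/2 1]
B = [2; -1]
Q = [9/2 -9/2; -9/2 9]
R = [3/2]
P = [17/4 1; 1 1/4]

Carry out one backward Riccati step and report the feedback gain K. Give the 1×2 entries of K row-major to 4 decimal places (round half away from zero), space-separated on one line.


BᵀP = [7.5000 1.7500]
S = R + BᵀPB = [3/2] + [13.2500] = [14.7500]
BᵀPA = [-25.1250 9.2500]
K = S⁻¹·BᵀPA = [-1.7034 0.6271]
A−BK = [0.4068 -0.2542; -3.2034 1.6271]
AᵀP(A−BK) = [5.0148 -1.8686; -1.8686 0.6992]
P' = Q + AᵀP(A−BK) = [9.5148 -6.3686; -6.3686 9.6992]
tr(P') = 19.2140

-1.7034 0.6271


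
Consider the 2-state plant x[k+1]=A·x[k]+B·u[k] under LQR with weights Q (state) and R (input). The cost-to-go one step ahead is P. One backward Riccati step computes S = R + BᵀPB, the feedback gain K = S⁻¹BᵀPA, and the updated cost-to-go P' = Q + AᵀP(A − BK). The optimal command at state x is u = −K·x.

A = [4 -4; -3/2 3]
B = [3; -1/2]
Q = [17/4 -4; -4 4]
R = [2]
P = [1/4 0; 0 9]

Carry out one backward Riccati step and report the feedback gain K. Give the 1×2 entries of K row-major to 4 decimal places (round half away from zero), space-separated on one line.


1.5000 -2.5385

BᵀP = [0.7500 -4.5000]
S = R + BᵀPB = [2] + [4.5000] = [6.5000]
BᵀPA = [9.7500 -16.5000]
K = S⁻¹·BᵀPA = [1.5000 -2.5385]
A−BK = [-0.5000 3.6154; -0.7500 1.7308]
AᵀP(A−BK) = [9.6250 -19.7500; -19.7500 43.1154]
P' = Q + AᵀP(A−BK) = [13.8750 -23.7500; -23.7500 47.1154]
tr(P') = 60.9904


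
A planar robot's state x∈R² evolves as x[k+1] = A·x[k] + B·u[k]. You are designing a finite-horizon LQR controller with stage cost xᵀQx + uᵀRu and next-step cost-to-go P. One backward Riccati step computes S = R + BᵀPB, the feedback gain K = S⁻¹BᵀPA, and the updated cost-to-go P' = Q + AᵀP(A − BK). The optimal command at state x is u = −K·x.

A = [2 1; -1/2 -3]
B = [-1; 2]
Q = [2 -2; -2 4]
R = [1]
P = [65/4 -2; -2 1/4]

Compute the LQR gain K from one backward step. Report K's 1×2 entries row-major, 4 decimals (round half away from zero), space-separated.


-1.5905 -1.0571

BᵀP = [-20.2500 2.5000]
S = R + BᵀPB = [1] + [25.2500] = [26.2500]
BᵀPA = [-41.7500 -27.7500]
K = S⁻¹·BᵀPA = [-1.5905 -1.0571]
A−BK = [0.4095 -0.0571; 2.6810 -0.8857]
AᵀP(A−BK) = [2.6601 1.7393; 1.7393 1.1643]
P' = Q + AᵀP(A−BK) = [4.6601 -0.2607; -0.2607 5.1643]
tr(P') = 9.8244


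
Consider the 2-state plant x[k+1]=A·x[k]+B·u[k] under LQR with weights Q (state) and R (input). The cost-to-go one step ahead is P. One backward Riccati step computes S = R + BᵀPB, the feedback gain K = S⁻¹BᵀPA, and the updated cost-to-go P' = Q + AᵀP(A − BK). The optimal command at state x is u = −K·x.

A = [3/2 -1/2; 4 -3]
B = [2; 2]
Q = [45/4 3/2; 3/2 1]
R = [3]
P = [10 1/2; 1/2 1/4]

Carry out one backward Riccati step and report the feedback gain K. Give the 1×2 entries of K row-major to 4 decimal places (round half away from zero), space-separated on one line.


BᵀP = [21.0000 1.5000]
S = R + BᵀPB = [3] + [45.0000] = [48.0000]
BᵀPA = [37.5000 -15.0000]
K = S⁻¹·BᵀPA = [0.7813 -0.3125]
A−BK = [-0.0625 0.1250; 2.4375 -2.3750]
AᵀP(A−BK) = [3.2031 -2.0313; -2.0313 1.5625]
P' = Q + AᵀP(A−BK) = [14.4531 -0.5313; -0.5313 2.5625]
tr(P') = 17.0156

0.7813 -0.3125


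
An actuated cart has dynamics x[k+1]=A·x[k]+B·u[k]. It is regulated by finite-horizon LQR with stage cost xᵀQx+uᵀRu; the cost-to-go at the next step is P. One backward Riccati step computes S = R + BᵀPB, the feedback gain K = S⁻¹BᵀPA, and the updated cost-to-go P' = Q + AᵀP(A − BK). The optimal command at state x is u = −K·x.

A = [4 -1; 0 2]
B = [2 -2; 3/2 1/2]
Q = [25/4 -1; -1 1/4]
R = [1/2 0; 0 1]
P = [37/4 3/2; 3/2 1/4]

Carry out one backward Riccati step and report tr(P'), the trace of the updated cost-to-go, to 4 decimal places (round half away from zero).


7.7409

BᵀP = [20.7500 3.3750; -17.7500 -2.8750]
S = R + BᵀPB = [1/2 0; 0 1] + [46.5625 -39.8125; -39.8125 34.0625] = [47.0625 -39.8125; -39.8125 35.0625]
BᵀPA = [83.0000 -14.0000; -71.0000 12.0000]
K = S⁻¹·BᵀPA = [1.2828 -0.2016; -0.5684 0.1133]
A−BK = [0.2976 -0.3701; -1.6399 2.2458]
AᵀP(A−BK) = [1.1733 -0.2204; -0.2204 0.0676]
P' = Q + AᵀP(A−BK) = [7.4233 -1.2204; -1.2204 0.3176]
tr(P') = 7.7409


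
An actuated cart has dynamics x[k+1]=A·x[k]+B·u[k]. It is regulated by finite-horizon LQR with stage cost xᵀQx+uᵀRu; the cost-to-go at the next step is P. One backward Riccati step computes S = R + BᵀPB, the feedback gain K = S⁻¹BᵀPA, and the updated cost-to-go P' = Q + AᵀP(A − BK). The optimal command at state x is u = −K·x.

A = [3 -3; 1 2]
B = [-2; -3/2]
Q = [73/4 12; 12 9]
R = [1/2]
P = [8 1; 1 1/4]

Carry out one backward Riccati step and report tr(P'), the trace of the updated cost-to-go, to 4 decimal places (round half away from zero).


BᵀP = [-17.5000 -2.3750]
S = R + BᵀPB = [1/2] + [38.5625] = [39.0625]
BᵀPA = [-54.8750 47.7500]
K = S⁻¹·BᵀPA = [-1.4048 1.2224]
A−BK = [0.1904 -0.5552; -1.1072 3.8336]
AᵀP(A−BK) = [1.1616 -1.4208; -1.4208 2.6304]
P' = Q + AᵀP(A−BK) = [19.4116 10.5792; 10.5792 11.6304]
tr(P') = 31.0420

31.0420


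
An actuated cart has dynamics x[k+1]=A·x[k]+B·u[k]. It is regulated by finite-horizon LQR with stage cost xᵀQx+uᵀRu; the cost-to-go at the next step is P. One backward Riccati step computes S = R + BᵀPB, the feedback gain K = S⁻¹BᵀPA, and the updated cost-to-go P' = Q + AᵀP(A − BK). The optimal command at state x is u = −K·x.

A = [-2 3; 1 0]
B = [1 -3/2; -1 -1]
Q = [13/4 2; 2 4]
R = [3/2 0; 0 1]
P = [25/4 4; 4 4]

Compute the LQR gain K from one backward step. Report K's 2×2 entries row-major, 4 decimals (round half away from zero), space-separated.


-0.7921 0.7065 0.4532 -1.2150

BᵀP = [2.2500 0.0000; -13.3750 -10.0000]
S = R + BᵀPB = [3/2 0; 0 1] + [2.2500 -3.3750; -3.3750 30.0625] = [3.7500 -3.3750; -3.3750 31.0625]
BᵀPA = [-4.5000 6.7500; 16.7500 -40.1250]
K = S⁻¹·BᵀPA = [-0.7921 0.7065; 0.4532 -1.2150]
A−BK = [-0.5281 0.4710; 0.6610 -0.5085]
AᵀP(A−BK) = [1.8448 -1.9697; -1.9697 2.7297]
P' = Q + AᵀP(A−BK) = [5.0948 0.0303; 0.0303 6.7297]
tr(P') = 11.8245


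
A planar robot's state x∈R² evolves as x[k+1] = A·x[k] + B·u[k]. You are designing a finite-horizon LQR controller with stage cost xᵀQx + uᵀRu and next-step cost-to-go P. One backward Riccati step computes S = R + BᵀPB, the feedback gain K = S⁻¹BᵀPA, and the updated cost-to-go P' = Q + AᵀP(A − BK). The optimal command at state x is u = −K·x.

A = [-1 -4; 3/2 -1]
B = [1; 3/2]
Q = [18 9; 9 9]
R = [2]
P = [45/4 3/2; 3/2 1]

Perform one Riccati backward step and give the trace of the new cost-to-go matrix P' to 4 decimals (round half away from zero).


62.5000

BᵀP = [13.5000 3.0000]
S = R + BᵀPB = [2] + [18.0000] = [20.0000]
BᵀPA = [-9.0000 -57.0000]
K = S⁻¹·BᵀPA = [-0.4500 -2.8500]
A−BK = [-0.5500 -1.1500; 2.1750 3.2750]
AᵀP(A−BK) = [4.9500 10.3500; 10.3500 30.5500]
P' = Q + AᵀP(A−BK) = [22.9500 19.3500; 19.3500 39.5500]
tr(P') = 62.5000


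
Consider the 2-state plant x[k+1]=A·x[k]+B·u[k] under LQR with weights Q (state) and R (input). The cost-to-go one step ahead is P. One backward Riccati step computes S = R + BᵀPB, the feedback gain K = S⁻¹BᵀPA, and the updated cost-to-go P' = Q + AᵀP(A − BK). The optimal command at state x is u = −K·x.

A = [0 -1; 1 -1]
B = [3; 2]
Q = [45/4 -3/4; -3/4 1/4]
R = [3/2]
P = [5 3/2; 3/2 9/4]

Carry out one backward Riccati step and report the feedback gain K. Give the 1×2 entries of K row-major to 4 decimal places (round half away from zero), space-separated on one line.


0.1224 -0.3673

BᵀP = [18.0000 9.0000]
S = R + BᵀPB = [3/2] + [72.0000] = [73.5000]
BᵀPA = [9.0000 -27.0000]
K = S⁻¹·BᵀPA = [0.1224 -0.3673]
A−BK = [-0.3673 0.1020; 0.7551 -0.2653]
AᵀP(A−BK) = [1.1480 -0.4439; -0.4439 0.3316]
P' = Q + AᵀP(A−BK) = [12.3980 -1.1939; -1.1939 0.5816]
tr(P') = 12.9796


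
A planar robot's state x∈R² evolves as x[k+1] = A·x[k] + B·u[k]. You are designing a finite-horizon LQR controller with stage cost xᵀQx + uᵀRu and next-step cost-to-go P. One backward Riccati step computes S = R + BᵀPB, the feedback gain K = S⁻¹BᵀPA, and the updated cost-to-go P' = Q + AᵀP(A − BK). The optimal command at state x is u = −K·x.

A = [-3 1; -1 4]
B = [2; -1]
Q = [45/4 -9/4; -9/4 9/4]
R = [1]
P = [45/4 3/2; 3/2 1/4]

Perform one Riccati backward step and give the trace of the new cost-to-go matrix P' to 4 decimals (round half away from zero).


18.4037

BᵀP = [21.0000 2.7500]
S = R + BᵀPB = [1] + [39.2500] = [40.2500]
BᵀPA = [-65.7500 32.0000]
K = S⁻¹·BᵀPA = [-1.6335 0.7950]
A−BK = [0.2671 -0.5901; -2.6335 4.7950]
AᵀP(A−BK) = [3.0947 -1.9767; -1.9767 1.8090]
P' = Q + AᵀP(A−BK) = [14.3447 -4.2267; -4.2267 4.0590]
tr(P') = 18.4037


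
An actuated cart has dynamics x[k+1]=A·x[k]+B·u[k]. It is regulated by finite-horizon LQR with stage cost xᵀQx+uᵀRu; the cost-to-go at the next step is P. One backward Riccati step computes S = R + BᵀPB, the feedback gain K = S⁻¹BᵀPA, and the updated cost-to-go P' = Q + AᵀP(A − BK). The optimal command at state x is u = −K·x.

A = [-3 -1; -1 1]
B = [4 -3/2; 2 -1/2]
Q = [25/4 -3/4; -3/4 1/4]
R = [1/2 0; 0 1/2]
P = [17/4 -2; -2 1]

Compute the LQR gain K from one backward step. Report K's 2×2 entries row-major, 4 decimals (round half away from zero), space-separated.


BᵀP = [13.0000 -6.0000; -5.3750 2.5000]
S = R + BᵀPB = [1/2 0; 0 1/2] + [40.0000 -16.5000; -16.5000 6.8125] = [40.5000 -16.5000; -16.5000 7.3125]
BᵀPA = [-33.0000 -19.0000; 13.6250 7.8750]
K = S⁻¹·BᵀPA = [-0.6902 -0.3765; 0.3059 0.2275]
A−BK = [0.2196 0.8471; 0.5333 1.8667]
AᵀP(A−BK) = [0.3059 0.2275; 0.2275 0.3059]
P' = Q + AᵀP(A−BK) = [6.5559 -0.5225; -0.5225 0.5559]
tr(P') = 7.1118

-0.6902 -0.3765 0.3059 0.2275


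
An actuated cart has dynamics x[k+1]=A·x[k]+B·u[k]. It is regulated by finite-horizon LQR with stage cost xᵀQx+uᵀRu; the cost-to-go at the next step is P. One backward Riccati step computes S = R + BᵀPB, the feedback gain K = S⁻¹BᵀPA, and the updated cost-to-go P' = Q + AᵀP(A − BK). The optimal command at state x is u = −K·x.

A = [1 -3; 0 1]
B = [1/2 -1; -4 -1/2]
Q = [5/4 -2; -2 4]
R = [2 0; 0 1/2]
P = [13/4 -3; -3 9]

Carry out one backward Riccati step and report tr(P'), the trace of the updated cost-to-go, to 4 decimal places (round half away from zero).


9.3013

BᵀP = [13.6250 -37.5000; -1.7500 -1.5000]
S = R + BᵀPB = [2 0; 0 1/2] + [156.8125 5.1250; 5.1250 2.5000] = [158.8125 5.1250; 5.1250 3.0000]
BᵀPA = [13.6250 -78.3750; -1.7500 3.7500]
K = S⁻¹·BᵀPA = [0.1107 -0.5650; -0.7725 2.2152]
A−BK = [0.1722 -0.5023; 0.0566 -0.1524]
AᵀP(A−BK) = [0.3896 -1.1754; -1.1754 3.6617]
P' = Q + AᵀP(A−BK) = [1.6396 -3.1754; -3.1754 7.6617]
tr(P') = 9.3013


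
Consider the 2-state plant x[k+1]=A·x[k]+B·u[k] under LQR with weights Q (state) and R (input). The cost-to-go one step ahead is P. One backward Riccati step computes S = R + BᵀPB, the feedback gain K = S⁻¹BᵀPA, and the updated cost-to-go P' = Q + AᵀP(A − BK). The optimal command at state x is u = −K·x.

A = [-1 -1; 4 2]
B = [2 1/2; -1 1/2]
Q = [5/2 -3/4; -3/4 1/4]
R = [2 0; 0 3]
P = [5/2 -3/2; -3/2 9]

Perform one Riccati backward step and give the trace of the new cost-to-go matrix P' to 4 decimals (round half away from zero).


41.6282

BᵀP = [6.5000 -12.0000; 0.5000 3.7500]
S = R + BᵀPB = [2 0; 0 3] + [25.0000 -2.7500; -2.7500 2.1250] = [27.0000 -2.7500; -2.7500 5.1250]
BᵀPA = [-54.5000 -30.5000; 14.5000 7.0000]
K = S⁻¹·BᵀPA = [-1.8304 -1.0478; 1.8471 0.8036]
A−BK = [1.7372 0.6937; 1.2461 0.5504]
AᵀP(A−BK) = [31.9608 14.7434; 14.7434 6.9173]
P' = Q + AᵀP(A−BK) = [34.4608 13.9934; 13.9934 7.1673]
tr(P') = 41.6282


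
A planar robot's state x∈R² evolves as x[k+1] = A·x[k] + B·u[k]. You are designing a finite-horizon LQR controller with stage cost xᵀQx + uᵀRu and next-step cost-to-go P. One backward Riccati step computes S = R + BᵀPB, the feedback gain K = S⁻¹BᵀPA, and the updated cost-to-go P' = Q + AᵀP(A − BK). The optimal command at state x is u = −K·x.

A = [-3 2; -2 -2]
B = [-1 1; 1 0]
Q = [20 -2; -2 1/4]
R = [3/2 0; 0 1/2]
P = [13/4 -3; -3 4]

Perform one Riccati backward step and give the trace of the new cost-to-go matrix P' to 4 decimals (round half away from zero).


BᵀP = [-6.2500 7.0000; 3.2500 -3.0000]
S = R + BᵀPB = [3/2 0; 0 1/2] + [13.2500 -6.2500; -6.2500 3.2500] = [14.7500 -6.2500; -6.2500 3.7500]
BᵀPA = [4.7500 -26.5000; -3.7500 12.5000]
K = S⁻¹·BᵀPA = [-0.3462 -1.3077; -1.5769 1.1538]
A−BK = [-1.7692 -0.4615; -1.6538 -0.6923]
AᵀP(A−BK) = [4.9808 1.0385; 1.0385 3.9231]
P' = Q + AᵀP(A−BK) = [24.9808 -0.9615; -0.9615 4.1731]
tr(P') = 29.1538

29.1538


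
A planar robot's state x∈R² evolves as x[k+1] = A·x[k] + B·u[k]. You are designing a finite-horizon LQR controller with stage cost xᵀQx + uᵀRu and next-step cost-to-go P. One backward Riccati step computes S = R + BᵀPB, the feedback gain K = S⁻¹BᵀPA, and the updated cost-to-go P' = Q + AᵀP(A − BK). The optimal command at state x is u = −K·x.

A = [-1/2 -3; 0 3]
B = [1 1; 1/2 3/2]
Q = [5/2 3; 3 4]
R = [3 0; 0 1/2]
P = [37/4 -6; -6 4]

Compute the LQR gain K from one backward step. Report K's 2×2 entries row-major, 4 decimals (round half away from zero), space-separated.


-0.4302 -4.2558 -0.0233 0.4186

BᵀP = [6.2500 -4.0000; 0.2500 0.0000]
S = R + BᵀPB = [3 0; 0 1/2] + [4.2500 0.2500; 0.2500 0.2500] = [7.2500 0.2500; 0.2500 0.7500]
BᵀPA = [-3.1250 -30.7500; -0.1250 -0.7500]
K = S⁻¹·BᵀPA = [-0.4302 -4.2558; -0.0233 0.4186]
A−BK = [-0.0465 0.8372; 0.2500 4.5000]
AᵀP(A−BK) = [0.9651 9.6279; 9.6279 96.6977]
P' = Q + AᵀP(A−BK) = [3.4651 12.6279; 12.6279 100.6977]
tr(P') = 104.1628


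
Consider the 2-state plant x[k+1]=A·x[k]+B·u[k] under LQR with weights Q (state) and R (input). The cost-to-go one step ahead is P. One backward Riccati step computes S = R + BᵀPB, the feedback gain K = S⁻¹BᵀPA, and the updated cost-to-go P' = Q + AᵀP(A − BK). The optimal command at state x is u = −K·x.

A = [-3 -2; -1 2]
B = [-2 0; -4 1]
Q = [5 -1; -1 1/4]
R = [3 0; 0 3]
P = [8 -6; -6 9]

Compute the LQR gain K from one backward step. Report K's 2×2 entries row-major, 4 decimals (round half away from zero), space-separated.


BᵀP = [8.0000 -24.0000; -6.0000 9.0000]
S = R + BᵀPB = [3 0; 0 3] + [80.0000 -24.0000; -24.0000 9.0000] = [83.0000 -24.0000; -24.0000 12.0000]
BᵀPA = [0.0000 -64.0000; 9.0000 30.0000]
K = S⁻¹·BᵀPA = [0.5143 -0.1143; 1.7786 2.2714]
A−BK = [-1.9714 -2.2286; -0.7214 -0.7286]
AᵀP(A−BK) = [28.9929 33.5571; 33.5571 40.5429]
P' = Q + AᵀP(A−BK) = [33.9929 32.5571; 32.5571 40.7929]
tr(P') = 74.7857

0.5143 -0.1143 1.7786 2.2714


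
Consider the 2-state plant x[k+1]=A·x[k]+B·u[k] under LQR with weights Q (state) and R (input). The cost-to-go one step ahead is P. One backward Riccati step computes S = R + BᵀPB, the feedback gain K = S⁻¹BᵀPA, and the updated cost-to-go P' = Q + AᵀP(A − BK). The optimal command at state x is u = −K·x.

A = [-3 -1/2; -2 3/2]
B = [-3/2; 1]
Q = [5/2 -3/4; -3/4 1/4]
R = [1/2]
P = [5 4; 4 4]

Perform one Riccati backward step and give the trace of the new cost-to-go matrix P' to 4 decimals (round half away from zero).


59.5167

BᵀP = [-3.5000 -2.0000]
S = R + BᵀPB = [1/2] + [3.2500] = [3.7500]
BᵀPA = [14.5000 -1.2500]
K = S⁻¹·BᵀPA = [3.8667 -0.3333]
A−BK = [2.8000 -1.0000; -5.8667 1.8333]
AᵀP(A−BK) = [52.9333 -13.6667; -13.6667 3.8333]
P' = Q + AᵀP(A−BK) = [55.4333 -14.4167; -14.4167 4.0833]
tr(P') = 59.5167


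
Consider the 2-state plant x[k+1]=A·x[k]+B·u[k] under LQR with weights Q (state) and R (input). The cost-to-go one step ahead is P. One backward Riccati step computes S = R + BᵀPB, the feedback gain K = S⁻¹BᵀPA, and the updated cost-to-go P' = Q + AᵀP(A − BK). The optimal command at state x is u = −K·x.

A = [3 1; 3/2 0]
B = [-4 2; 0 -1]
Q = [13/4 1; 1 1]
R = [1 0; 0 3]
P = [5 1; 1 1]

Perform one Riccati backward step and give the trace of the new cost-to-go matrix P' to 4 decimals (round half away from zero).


BᵀP = [-20.0000 -4.0000; 9.0000 1.0000]
S = R + BᵀPB = [1 0; 0 3] + [80.0000 -36.0000; -36.0000 17.0000] = [81.0000 -36.0000; -36.0000 20.0000]
BᵀPA = [-66.0000 -20.0000; 28.5000 9.0000]
K = S⁻¹·BᵀPA = [-0.9074 -0.2346; -0.2083 0.0278]
A−BK = [-0.2130 0.0062; 1.2917 0.0278]
AᵀP(A−BK) = [2.2986 0.2269; 0.2269 0.0586]
P' = Q + AᵀP(A−BK) = [5.5486 1.2269; 1.2269 1.0586]
tr(P') = 6.6073

6.6073


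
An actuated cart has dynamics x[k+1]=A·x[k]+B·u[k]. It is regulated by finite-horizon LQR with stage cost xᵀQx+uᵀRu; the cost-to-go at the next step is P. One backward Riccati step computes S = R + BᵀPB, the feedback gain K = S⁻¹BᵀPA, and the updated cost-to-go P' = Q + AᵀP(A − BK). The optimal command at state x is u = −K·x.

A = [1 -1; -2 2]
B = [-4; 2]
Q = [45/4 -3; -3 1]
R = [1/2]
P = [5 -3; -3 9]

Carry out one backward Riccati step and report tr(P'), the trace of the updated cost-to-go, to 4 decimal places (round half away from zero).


28.3290

BᵀP = [-26.0000 30.0000]
S = R + BᵀPB = [1/2] + [164.0000] = [164.5000]
BᵀPA = [-86.0000 86.0000]
K = S⁻¹·BᵀPA = [-0.5228 0.5228]
A−BK = [-1.0912 1.0912; -0.9544 0.9544]
AᵀP(A−BK) = [8.0395 -8.0395; -8.0395 8.0395]
P' = Q + AᵀP(A−BK) = [19.2895 -11.0395; -11.0395 9.0395]
tr(P') = 28.3290


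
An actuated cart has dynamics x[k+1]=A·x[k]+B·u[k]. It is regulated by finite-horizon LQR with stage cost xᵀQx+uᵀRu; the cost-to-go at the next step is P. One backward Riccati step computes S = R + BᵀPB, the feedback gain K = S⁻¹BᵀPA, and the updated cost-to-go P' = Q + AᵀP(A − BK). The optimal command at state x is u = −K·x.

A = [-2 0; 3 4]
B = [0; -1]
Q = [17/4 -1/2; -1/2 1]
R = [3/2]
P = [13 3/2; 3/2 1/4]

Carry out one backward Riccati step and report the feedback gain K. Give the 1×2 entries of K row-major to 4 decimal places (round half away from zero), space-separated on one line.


1.2857 -0.5714

BᵀP = [-1.5000 -0.2500]
S = R + BᵀPB = [3/2] + [0.2500] = [1.7500]
BᵀPA = [2.2500 -1.0000]
K = S⁻¹·BᵀPA = [1.2857 -0.5714]
A−BK = [-2.0000 0.0000; 4.2857 3.4286]
AᵀP(A−BK) = [33.3571 -7.7143; -7.7143 3.4286]
P' = Q + AᵀP(A−BK) = [37.6071 -8.2143; -8.2143 4.4286]
tr(P') = 42.0357


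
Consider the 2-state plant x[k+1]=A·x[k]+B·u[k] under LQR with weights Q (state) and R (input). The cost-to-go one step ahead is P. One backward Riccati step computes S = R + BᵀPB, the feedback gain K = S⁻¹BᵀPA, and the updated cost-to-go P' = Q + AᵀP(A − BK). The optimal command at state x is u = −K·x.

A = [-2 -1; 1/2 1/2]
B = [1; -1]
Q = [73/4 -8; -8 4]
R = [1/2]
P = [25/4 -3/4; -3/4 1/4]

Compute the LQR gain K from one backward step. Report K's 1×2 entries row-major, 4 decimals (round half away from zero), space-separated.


-1.7059 -0.8824

BᵀP = [7.0000 -1.0000]
S = R + BᵀPB = [1/2] + [8.0000] = [8.5000]
BᵀPA = [-14.5000 -7.5000]
K = S⁻¹·BᵀPA = [-1.7059 -0.8824]
A−BK = [-0.2941 -0.1176; -1.2059 -0.3824]
AᵀP(A−BK) = [1.8272 0.8934; 0.8934 0.4449]
P' = Q + AᵀP(A−BK) = [20.0772 -7.1066; -7.1066 4.4449]
tr(P') = 24.5221
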